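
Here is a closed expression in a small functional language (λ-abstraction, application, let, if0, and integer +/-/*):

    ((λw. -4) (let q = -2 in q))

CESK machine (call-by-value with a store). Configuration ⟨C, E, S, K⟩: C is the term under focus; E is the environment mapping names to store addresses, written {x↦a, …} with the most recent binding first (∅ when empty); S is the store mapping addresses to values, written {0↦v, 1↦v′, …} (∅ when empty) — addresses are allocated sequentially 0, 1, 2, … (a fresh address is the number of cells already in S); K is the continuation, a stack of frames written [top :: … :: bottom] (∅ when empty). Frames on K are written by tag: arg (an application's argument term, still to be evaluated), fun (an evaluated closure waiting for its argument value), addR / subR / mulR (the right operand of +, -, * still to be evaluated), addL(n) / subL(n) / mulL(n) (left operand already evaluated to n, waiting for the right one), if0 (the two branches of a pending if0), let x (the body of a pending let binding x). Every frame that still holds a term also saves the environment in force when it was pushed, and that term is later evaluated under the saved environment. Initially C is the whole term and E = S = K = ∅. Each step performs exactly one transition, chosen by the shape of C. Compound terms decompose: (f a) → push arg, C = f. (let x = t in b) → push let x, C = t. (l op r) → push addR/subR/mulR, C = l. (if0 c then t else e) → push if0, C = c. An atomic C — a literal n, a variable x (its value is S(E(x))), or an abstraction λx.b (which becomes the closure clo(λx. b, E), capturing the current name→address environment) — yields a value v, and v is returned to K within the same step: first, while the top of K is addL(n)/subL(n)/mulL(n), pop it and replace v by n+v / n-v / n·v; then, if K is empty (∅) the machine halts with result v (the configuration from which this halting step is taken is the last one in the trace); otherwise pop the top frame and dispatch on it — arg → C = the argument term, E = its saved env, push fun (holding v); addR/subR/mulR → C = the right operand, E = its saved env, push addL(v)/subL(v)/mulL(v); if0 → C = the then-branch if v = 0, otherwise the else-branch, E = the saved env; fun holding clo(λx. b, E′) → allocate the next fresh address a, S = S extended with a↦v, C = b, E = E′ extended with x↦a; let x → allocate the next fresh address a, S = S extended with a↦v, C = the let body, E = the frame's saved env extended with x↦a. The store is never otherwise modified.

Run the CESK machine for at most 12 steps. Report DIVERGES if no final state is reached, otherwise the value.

0. ⟨C=((λw. -4) (let q = -2 in q)); E=∅; S=∅; K=∅⟩
1. ⟨C=(λw. -4); E=∅; S=∅; K=[arg]⟩
2. ⟨C=(let q = -2 in q); E=∅; S=∅; K=[fun]⟩
3. ⟨C=-2; E=∅; S=∅; K=[let q :: fun]⟩
4. ⟨C=q; E={q↦0}; S={0↦-2}; K=[fun]⟩
5. ⟨C=-4; E={w↦1}; S={0↦-2, 1↦-2}; K=∅⟩
→ final value -4

Answer: -4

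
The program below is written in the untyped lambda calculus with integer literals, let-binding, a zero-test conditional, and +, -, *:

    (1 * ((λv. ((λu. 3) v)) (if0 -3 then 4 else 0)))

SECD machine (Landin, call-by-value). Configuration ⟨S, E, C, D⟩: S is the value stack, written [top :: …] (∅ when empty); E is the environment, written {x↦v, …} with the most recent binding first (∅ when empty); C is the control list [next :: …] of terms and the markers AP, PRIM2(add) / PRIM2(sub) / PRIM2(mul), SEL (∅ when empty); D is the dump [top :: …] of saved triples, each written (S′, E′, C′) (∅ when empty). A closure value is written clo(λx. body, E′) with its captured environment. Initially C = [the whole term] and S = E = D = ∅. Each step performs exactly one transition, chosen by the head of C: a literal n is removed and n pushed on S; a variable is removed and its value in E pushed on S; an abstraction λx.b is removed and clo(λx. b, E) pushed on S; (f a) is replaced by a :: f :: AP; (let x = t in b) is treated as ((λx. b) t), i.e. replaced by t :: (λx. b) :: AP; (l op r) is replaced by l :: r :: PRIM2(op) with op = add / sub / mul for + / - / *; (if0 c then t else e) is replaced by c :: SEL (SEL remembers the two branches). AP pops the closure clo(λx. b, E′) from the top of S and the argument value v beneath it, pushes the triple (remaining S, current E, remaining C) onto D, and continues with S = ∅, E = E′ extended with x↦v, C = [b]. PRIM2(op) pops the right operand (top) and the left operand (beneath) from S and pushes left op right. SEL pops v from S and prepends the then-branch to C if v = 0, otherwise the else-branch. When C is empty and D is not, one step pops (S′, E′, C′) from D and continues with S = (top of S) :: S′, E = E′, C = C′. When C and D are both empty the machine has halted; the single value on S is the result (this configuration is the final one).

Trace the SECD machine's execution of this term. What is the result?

Answer: 3

Machine steps:
step 0: ⟨S=∅; E=∅; C=[(1 * ((λv. ((λu. 3) v)) (if0 -3 then 4 else 0)))]; D=∅⟩
step 1: ⟨S=∅; E=∅; C=[1 :: ((λv. ((λu. 3) v)) (if0 -3 then 4 else 0)) :: PRIM2(mul)]; D=∅⟩
step 2: ⟨S=[1]; E=∅; C=[((λv. ((λu. 3) v)) (if0 -3 then 4 else 0)) :: PRIM2(mul)]; D=∅⟩
step 3: ⟨S=[1]; E=∅; C=[(if0 -3 then 4 else 0) :: (λv. ((λu. 3) v)) :: AP :: PRIM2(mul)]; D=∅⟩
step 4: ⟨S=[1]; E=∅; C=[-3 :: SEL :: (λv. ((λu. 3) v)) :: AP :: PRIM2(mul)]; D=∅⟩
step 5: ⟨S=[-3 :: 1]; E=∅; C=[SEL :: (λv. ((λu. 3) v)) :: AP :: PRIM2(mul)]; D=∅⟩
step 6: ⟨S=[1]; E=∅; C=[0 :: (λv. ((λu. 3) v)) :: AP :: PRIM2(mul)]; D=∅⟩
step 7: ⟨S=[0 :: 1]; E=∅; C=[(λv. ((λu. 3) v)) :: AP :: PRIM2(mul)]; D=∅⟩
step 8: ⟨S=[clo(λv. ((λu. 3) v), ∅) :: 0 :: 1]; E=∅; C=[AP :: PRIM2(mul)]; D=∅⟩
step 9: ⟨S=∅; E={v↦0}; C=[((λu. 3) v)]; D=[([1], ∅, [PRIM2(mul)])]⟩
step 10: ⟨S=∅; E={v↦0}; C=[v :: (λu. 3) :: AP]; D=[([1], ∅, [PRIM2(mul)])]⟩
step 11: ⟨S=[0]; E={v↦0}; C=[(λu. 3) :: AP]; D=[([1], ∅, [PRIM2(mul)])]⟩
step 12: ⟨S=[clo(λu. 3, {v↦0}) :: 0]; E={v↦0}; C=[AP]; D=[([1], ∅, [PRIM2(mul)])]⟩
step 13: ⟨S=∅; E={u↦0, v↦0}; C=[3]; D=[(∅, {v↦0}, ∅) :: ([1], ∅, [PRIM2(mul)])]⟩
step 14: ⟨S=[3]; E={u↦0, v↦0}; C=∅; D=[(∅, {v↦0}, ∅) :: ([1], ∅, [PRIM2(mul)])]⟩
step 15: ⟨S=[3]; E={v↦0}; C=∅; D=[([1], ∅, [PRIM2(mul)])]⟩
step 16: ⟨S=[3 :: 1]; E=∅; C=[PRIM2(mul)]; D=∅⟩
step 17: ⟨S=[3]; E=∅; C=∅; D=∅⟩
→ final value 3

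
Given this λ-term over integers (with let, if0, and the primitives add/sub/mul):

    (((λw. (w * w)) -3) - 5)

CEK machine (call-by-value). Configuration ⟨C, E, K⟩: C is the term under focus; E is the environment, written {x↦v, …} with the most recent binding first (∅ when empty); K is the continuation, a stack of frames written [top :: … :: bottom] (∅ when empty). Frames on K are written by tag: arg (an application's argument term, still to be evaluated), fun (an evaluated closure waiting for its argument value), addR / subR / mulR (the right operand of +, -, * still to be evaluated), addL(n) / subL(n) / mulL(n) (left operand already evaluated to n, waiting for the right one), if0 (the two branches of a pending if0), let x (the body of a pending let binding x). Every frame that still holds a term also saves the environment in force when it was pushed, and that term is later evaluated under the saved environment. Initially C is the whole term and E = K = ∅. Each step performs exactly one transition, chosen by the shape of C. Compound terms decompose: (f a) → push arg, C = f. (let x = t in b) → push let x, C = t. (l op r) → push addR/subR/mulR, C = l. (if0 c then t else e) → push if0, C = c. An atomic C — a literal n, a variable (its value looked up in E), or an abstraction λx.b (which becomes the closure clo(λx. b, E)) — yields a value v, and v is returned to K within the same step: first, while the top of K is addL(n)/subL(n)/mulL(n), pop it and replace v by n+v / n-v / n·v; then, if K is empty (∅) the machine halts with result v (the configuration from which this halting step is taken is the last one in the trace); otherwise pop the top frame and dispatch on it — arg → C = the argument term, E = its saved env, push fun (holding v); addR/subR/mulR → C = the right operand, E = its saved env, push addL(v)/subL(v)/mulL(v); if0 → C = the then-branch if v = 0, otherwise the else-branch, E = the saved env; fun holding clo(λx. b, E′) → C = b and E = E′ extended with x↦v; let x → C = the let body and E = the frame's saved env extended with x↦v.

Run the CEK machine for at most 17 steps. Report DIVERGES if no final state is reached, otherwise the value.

Answer: 4

Machine steps:
t=0: [C=(((λw. (w * w)) -3) - 5) | E=∅ | K=∅]
t=1: [C=((λw. (w * w)) -3) | E=∅ | K=[subR]]
t=2: [C=(λw. (w * w)) | E=∅ | K=[arg :: subR]]
t=3: [C=-3 | E=∅ | K=[fun :: subR]]
t=4: [C=(w * w) | E={w↦-3} | K=[subR]]
t=5: [C=w | E={w↦-3} | K=[mulR :: subR]]
t=6: [C=w | E={w↦-3} | K=[mulL(-3) :: subR]]
t=7: [C=5 | E=∅ | K=[subL(9)]]
→ final value 4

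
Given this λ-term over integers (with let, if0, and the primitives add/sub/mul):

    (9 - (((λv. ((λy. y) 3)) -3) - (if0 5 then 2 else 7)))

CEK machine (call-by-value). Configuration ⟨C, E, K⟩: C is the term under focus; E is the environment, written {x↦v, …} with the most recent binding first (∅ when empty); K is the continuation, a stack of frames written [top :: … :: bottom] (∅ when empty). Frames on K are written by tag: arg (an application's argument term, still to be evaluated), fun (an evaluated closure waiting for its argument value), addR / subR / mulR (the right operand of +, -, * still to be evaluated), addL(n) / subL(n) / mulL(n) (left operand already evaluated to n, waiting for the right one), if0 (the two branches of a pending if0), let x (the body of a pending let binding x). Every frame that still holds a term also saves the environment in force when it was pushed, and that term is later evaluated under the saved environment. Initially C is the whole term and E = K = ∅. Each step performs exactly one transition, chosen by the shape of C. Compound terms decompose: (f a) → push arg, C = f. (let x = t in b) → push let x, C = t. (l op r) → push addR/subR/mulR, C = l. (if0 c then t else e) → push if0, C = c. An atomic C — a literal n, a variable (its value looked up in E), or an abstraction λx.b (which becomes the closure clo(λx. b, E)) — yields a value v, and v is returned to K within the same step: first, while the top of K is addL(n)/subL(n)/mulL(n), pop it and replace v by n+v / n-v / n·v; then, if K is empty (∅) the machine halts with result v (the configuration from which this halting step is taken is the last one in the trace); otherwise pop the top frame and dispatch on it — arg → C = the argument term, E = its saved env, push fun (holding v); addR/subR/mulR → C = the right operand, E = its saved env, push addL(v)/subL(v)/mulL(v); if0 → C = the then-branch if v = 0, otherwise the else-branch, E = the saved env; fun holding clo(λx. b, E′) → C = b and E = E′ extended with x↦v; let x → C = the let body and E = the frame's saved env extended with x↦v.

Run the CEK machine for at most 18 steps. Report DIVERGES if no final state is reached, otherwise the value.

Answer: 13

Execution trace:
t=0: [C=(9 - (((λv. ((λy. y) 3)) -3) - (if0 5 then 2 else 7))) | E=∅ | K=∅]
t=1: [C=9 | E=∅ | K=[subR]]
t=2: [C=(((λv. ((λy. y) 3)) -3) - (if0 5 then 2 else 7)) | E=∅ | K=[subL(9)]]
t=3: [C=((λv. ((λy. y) 3)) -3) | E=∅ | K=[subR :: subL(9)]]
t=4: [C=(λv. ((λy. y) 3)) | E=∅ | K=[arg :: subR :: subL(9)]]
t=5: [C=-3 | E=∅ | K=[fun :: subR :: subL(9)]]
t=6: [C=((λy. y) 3) | E={v↦-3} | K=[subR :: subL(9)]]
t=7: [C=(λy. y) | E={v↦-3} | K=[arg :: subR :: subL(9)]]
t=8: [C=3 | E={v↦-3} | K=[fun :: subR :: subL(9)]]
t=9: [C=y | E={y↦3, v↦-3} | K=[subR :: subL(9)]]
t=10: [C=(if0 5 then 2 else 7) | E=∅ | K=[subL(3) :: subL(9)]]
t=11: [C=5 | E=∅ | K=[if0 :: subL(3) :: subL(9)]]
t=12: [C=7 | E=∅ | K=[subL(3) :: subL(9)]]
→ final value 13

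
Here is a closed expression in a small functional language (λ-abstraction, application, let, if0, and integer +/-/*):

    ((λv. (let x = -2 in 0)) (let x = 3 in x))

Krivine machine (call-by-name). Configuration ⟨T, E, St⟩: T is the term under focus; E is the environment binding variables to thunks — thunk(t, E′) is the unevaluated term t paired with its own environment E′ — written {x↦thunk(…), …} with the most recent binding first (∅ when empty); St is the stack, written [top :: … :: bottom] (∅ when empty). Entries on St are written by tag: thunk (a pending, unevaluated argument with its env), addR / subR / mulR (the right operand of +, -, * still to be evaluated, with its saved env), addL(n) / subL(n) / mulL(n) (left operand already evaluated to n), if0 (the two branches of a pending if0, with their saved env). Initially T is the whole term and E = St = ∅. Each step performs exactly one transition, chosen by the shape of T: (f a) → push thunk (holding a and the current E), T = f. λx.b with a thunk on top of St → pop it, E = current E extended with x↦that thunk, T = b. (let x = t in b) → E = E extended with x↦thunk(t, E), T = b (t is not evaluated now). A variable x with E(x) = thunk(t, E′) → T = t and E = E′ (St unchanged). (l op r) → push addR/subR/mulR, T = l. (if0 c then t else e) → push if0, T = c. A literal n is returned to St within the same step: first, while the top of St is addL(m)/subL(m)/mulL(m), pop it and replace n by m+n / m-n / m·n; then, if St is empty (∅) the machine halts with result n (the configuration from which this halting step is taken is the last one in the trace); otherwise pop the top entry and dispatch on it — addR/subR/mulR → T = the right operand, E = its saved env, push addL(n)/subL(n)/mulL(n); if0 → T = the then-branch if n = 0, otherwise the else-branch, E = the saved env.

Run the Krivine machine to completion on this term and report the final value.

0. <T=((λv. (let x = -2 in 0)) (let x = 3 in x)), E=∅, St=∅>
1. <T=(λv. (let x = -2 in 0)), E=∅, St=[thunk]>
2. <T=(let x = -2 in 0), E={v↦thunk((let x = 3 in x), ∅)}, St=∅>
3. <T=0, E={x↦thunk(-2, {v↦thunk((let x = 3 in x), ∅)}), v↦thunk((let x = 3 in x), ∅)}, St=∅>
→ final value 0

Answer: 0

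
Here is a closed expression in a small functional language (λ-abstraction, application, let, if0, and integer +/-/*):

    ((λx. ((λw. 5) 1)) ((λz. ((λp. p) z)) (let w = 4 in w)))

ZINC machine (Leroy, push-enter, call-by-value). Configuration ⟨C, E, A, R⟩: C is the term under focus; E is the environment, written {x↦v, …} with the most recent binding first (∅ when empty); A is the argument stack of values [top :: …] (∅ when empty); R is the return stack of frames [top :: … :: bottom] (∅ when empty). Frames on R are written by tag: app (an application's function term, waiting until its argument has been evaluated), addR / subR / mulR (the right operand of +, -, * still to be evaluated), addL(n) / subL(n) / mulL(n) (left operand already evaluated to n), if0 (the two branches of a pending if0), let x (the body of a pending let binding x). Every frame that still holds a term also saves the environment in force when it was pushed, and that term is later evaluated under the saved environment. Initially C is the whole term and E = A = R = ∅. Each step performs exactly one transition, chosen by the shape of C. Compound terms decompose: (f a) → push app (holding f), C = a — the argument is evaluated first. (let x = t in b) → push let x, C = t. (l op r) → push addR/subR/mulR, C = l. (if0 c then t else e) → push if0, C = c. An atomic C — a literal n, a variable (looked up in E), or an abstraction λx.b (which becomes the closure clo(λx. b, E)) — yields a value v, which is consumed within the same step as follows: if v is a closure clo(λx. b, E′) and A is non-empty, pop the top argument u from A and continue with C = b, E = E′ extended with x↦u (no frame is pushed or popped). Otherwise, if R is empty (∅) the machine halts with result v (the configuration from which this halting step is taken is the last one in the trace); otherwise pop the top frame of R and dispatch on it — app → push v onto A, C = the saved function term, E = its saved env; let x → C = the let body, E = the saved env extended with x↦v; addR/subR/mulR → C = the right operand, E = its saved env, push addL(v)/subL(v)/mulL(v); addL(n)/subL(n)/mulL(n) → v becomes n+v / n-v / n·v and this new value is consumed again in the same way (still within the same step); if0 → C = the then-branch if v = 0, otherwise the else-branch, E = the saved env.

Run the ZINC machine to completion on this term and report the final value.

t=0: [C=((λx. ((λw. 5) 1)) ((λz. ((λp. p) z)) (let w = 4 in w))) | E=∅ | A=∅ | R=∅]
t=1: [C=((λz. ((λp. p) z)) (let w = 4 in w)) | E=∅ | A=∅ | R=[app]]
t=2: [C=(let w = 4 in w) | E=∅ | A=∅ | R=[app :: app]]
t=3: [C=4 | E=∅ | A=∅ | R=[let w :: app :: app]]
t=4: [C=w | E={w↦4} | A=∅ | R=[app :: app]]
t=5: [C=(λz. ((λp. p) z)) | E=∅ | A=[4] | R=[app]]
t=6: [C=((λp. p) z) | E={z↦4} | A=∅ | R=[app]]
t=7: [C=z | E={z↦4} | A=∅ | R=[app :: app]]
t=8: [C=(λp. p) | E={z↦4} | A=[4] | R=[app]]
t=9: [C=p | E={p↦4, z↦4} | A=∅ | R=[app]]
t=10: [C=(λx. ((λw. 5) 1)) | E=∅ | A=[4] | R=∅]
t=11: [C=((λw. 5) 1) | E={x↦4} | A=∅ | R=∅]
t=12: [C=1 | E={x↦4} | A=∅ | R=[app]]
t=13: [C=(λw. 5) | E={x↦4} | A=[1] | R=∅]
t=14: [C=5 | E={w↦1, x↦4} | A=∅ | R=∅]
→ final value 5

Answer: 5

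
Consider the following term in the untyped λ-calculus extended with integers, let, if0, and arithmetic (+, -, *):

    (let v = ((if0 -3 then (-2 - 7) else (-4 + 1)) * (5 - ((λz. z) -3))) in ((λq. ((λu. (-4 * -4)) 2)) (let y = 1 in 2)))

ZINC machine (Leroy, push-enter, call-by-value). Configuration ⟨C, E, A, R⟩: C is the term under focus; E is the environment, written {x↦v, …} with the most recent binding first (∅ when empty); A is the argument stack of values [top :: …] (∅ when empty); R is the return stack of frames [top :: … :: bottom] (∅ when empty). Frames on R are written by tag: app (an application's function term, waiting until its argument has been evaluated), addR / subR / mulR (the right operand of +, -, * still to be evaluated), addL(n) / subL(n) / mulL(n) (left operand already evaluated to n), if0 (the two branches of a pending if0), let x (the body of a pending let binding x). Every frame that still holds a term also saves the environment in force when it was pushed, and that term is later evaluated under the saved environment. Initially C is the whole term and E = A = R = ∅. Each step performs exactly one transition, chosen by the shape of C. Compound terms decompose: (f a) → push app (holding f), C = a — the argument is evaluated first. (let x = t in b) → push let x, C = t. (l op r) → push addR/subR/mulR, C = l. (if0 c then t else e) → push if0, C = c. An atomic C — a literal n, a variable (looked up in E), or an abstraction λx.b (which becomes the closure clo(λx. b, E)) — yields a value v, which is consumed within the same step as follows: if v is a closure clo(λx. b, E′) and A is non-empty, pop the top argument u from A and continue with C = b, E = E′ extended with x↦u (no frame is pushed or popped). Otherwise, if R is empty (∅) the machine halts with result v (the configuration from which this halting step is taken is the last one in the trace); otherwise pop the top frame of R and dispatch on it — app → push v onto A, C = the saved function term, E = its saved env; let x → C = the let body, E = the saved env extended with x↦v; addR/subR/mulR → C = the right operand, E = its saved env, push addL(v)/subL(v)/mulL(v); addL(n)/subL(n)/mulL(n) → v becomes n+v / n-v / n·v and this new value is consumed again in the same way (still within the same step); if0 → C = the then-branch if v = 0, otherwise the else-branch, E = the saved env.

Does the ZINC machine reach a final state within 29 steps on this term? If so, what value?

t=0: [C=(let v = ((if0 -3 then (-2 - 7) else (-4 + 1)) * (5 - ((λz. z) -3))) in ((λq. ((λu. (-4 * -4)) 2)) (let y = 1 in 2))) | E=∅ | A=∅ | R=∅]
t=1: [C=((if0 -3 then (-2 - 7) else (-4 + 1)) * (5 - ((λz. z) -3))) | E=∅ | A=∅ | R=[let v]]
t=2: [C=(if0 -3 then (-2 - 7) else (-4 + 1)) | E=∅ | A=∅ | R=[mulR :: let v]]
t=3: [C=-3 | E=∅ | A=∅ | R=[if0 :: mulR :: let v]]
t=4: [C=(-4 + 1) | E=∅ | A=∅ | R=[mulR :: let v]]
t=5: [C=-4 | E=∅ | A=∅ | R=[addR :: mulR :: let v]]
t=6: [C=1 | E=∅ | A=∅ | R=[addL(-4) :: mulR :: let v]]
t=7: [C=(5 - ((λz. z) -3)) | E=∅ | A=∅ | R=[mulL(-3) :: let v]]
t=8: [C=5 | E=∅ | A=∅ | R=[subR :: mulL(-3) :: let v]]
t=9: [C=((λz. z) -3) | E=∅ | A=∅ | R=[subL(5) :: mulL(-3) :: let v]]
t=10: [C=-3 | E=∅ | A=∅ | R=[app :: subL(5) :: mulL(-3) :: let v]]
t=11: [C=(λz. z) | E=∅ | A=[-3] | R=[subL(5) :: mulL(-3) :: let v]]
t=12: [C=z | E={z↦-3} | A=∅ | R=[subL(5) :: mulL(-3) :: let v]]
t=13: [C=((λq. ((λu. (-4 * -4)) 2)) (let y = 1 in 2)) | E={v↦-24} | A=∅ | R=∅]
t=14: [C=(let y = 1 in 2) | E={v↦-24} | A=∅ | R=[app]]
t=15: [C=1 | E={v↦-24} | A=∅ | R=[let y :: app]]
t=16: [C=2 | E={y↦1, v↦-24} | A=∅ | R=[app]]
t=17: [C=(λq. ((λu. (-4 * -4)) 2)) | E={v↦-24} | A=[2] | R=∅]
t=18: [C=((λu. (-4 * -4)) 2) | E={q↦2, v↦-24} | A=∅ | R=∅]
t=19: [C=2 | E={q↦2, v↦-24} | A=∅ | R=[app]]
t=20: [C=(λu. (-4 * -4)) | E={q↦2, v↦-24} | A=[2] | R=∅]
t=21: [C=(-4 * -4) | E={u↦2, q↦2, v↦-24} | A=∅ | R=∅]
t=22: [C=-4 | E={u↦2, q↦2, v↦-24} | A=∅ | R=[mulR]]
t=23: [C=-4 | E={u↦2, q↦2, v↦-24} | A=∅ | R=[mulL(-4)]]
→ final value 16

Answer: 16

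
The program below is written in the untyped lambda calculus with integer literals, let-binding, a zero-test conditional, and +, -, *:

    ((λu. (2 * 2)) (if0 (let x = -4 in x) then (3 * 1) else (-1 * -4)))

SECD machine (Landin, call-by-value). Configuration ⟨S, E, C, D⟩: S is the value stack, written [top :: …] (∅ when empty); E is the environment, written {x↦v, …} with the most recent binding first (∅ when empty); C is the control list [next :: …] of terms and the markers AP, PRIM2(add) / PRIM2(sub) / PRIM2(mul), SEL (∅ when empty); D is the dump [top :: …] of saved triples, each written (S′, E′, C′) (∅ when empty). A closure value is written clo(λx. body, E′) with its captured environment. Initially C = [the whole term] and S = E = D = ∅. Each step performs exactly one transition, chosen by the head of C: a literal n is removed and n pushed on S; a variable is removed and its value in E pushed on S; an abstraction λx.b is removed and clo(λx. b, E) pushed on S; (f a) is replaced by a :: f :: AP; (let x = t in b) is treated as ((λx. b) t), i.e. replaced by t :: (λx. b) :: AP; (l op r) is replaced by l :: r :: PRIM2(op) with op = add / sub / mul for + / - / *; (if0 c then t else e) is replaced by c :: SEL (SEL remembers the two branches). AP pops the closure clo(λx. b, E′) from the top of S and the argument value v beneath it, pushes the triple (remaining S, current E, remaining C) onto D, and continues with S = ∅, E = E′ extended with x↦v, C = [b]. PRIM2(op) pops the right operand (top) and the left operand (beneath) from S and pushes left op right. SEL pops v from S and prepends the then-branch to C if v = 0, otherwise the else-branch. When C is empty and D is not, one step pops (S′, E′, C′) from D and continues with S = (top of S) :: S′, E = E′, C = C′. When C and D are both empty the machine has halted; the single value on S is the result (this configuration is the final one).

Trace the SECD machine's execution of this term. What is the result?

step 0: [S=∅ | E=∅ | C=[((λu. (2 * 2)) (if0 (let x = -4 in x) then (3 * 1) else (-1 * -4)))] | D=∅]
step 1: [S=∅ | E=∅ | C=[(if0 (let x = -4 in x) then (3 * 1) else (-1 * -4)) :: (λu. (2 * 2)) :: AP] | D=∅]
step 2: [S=∅ | E=∅ | C=[(let x = -4 in x) :: SEL :: (λu. (2 * 2)) :: AP] | D=∅]
step 3: [S=∅ | E=∅ | C=[-4 :: (λx. x) :: AP :: SEL :: (λu. (2 * 2)) :: AP] | D=∅]
step 4: [S=[-4] | E=∅ | C=[(λx. x) :: AP :: SEL :: (λu. (2 * 2)) :: AP] | D=∅]
step 5: [S=[clo(λx. x, ∅) :: -4] | E=∅ | C=[AP :: SEL :: (λu. (2 * 2)) :: AP] | D=∅]
step 6: [S=∅ | E={x↦-4} | C=[x] | D=[(∅, ∅, [SEL :: (λu. (2 * 2)) :: AP])]]
step 7: [S=[-4] | E={x↦-4} | C=∅ | D=[(∅, ∅, [SEL :: (λu. (2 * 2)) :: AP])]]
step 8: [S=[-4] | E=∅ | C=[SEL :: (λu. (2 * 2)) :: AP] | D=∅]
step 9: [S=∅ | E=∅ | C=[(-1 * -4) :: (λu. (2 * 2)) :: AP] | D=∅]
step 10: [S=∅ | E=∅ | C=[-1 :: -4 :: PRIM2(mul) :: (λu. (2 * 2)) :: AP] | D=∅]
step 11: [S=[-1] | E=∅ | C=[-4 :: PRIM2(mul) :: (λu. (2 * 2)) :: AP] | D=∅]
step 12: [S=[-4 :: -1] | E=∅ | C=[PRIM2(mul) :: (λu. (2 * 2)) :: AP] | D=∅]
step 13: [S=[4] | E=∅ | C=[(λu. (2 * 2)) :: AP] | D=∅]
step 14: [S=[clo(λu. (2 * 2), ∅) :: 4] | E=∅ | C=[AP] | D=∅]
step 15: [S=∅ | E={u↦4} | C=[(2 * 2)] | D=[(∅, ∅, ∅)]]
step 16: [S=∅ | E={u↦4} | C=[2 :: 2 :: PRIM2(mul)] | D=[(∅, ∅, ∅)]]
step 17: [S=[2] | E={u↦4} | C=[2 :: PRIM2(mul)] | D=[(∅, ∅, ∅)]]
step 18: [S=[2 :: 2] | E={u↦4} | C=[PRIM2(mul)] | D=[(∅, ∅, ∅)]]
step 19: [S=[4] | E={u↦4} | C=∅ | D=[(∅, ∅, ∅)]]
step 20: [S=[4] | E=∅ | C=∅ | D=∅]
→ final value 4

Answer: 4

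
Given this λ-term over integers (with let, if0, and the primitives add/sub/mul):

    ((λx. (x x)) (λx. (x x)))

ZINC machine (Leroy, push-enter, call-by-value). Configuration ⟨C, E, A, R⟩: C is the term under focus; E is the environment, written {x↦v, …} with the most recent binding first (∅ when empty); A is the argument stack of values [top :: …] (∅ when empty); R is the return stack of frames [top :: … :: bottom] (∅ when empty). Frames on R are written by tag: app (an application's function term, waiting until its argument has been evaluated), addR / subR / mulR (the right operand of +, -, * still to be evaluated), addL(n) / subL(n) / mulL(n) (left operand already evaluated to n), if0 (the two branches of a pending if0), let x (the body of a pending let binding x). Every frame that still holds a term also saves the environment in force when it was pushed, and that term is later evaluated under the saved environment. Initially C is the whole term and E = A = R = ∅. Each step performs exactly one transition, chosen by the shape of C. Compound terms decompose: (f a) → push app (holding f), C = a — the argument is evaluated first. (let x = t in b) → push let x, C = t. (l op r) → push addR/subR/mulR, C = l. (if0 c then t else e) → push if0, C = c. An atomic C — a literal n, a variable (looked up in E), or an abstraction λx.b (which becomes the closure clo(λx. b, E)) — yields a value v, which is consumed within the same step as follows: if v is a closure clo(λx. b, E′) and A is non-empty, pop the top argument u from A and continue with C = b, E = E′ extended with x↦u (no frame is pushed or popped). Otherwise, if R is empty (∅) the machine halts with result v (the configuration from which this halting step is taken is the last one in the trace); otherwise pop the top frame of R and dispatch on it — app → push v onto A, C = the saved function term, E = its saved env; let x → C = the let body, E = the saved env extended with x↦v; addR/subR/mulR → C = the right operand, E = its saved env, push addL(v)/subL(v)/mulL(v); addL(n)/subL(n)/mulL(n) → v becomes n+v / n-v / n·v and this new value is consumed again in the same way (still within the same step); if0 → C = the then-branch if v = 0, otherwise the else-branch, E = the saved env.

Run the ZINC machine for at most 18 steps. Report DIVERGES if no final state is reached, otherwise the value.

Answer: DIVERGES (no final state within 18 steps)

Execution trace:
0. [C=((λx. (x x)) (λx. (x x))) | E=∅ | A=∅ | R=∅]
1. [C=(λx. (x x)) | E=∅ | A=∅ | R=[app]]
2. [C=(λx. (x x)) | E=∅ | A=[clo(λx. (x x), ∅)] | R=∅]
3. [C=(x x) | E={x↦clo(λx. (x x), ∅)} | A=∅ | R=∅]
4. [C=x | E={x↦clo(λx. (x x), ∅)} | A=∅ | R=[app]]
5. [C=x | E={x↦clo(λx. (x x), ∅)} | A=[clo(λx. (x x), ∅)] | R=∅]
… configuration repeats with period 3 (steps 3–5 recur indefinitely) …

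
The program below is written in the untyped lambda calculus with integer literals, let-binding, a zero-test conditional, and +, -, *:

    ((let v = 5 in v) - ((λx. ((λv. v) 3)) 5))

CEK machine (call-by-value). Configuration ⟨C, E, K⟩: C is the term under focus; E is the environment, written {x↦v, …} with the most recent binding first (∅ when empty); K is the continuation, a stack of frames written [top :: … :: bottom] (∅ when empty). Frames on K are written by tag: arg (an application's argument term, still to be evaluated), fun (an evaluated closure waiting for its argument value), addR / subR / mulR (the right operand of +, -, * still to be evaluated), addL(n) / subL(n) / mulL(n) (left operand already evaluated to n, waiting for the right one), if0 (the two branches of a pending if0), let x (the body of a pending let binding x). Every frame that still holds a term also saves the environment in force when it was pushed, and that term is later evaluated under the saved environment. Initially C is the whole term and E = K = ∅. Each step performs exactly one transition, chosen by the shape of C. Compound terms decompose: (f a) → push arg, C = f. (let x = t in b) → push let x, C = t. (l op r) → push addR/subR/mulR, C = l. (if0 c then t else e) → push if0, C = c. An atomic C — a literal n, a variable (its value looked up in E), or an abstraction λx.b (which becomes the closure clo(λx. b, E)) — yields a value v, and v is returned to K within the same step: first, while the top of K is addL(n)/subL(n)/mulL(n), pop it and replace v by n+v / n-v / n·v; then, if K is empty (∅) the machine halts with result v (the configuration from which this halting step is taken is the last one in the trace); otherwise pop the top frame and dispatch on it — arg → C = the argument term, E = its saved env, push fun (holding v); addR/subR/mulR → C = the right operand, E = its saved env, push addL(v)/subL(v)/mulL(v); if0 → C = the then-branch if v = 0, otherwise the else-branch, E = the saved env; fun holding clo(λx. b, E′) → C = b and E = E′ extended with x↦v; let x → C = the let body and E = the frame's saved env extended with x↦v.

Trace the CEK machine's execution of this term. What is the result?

t=0: ⟨C=((let v = 5 in v) - ((λx. ((λv. v) 3)) 5)); E=∅; K=∅⟩
t=1: ⟨C=(let v = 5 in v); E=∅; K=[subR]⟩
t=2: ⟨C=5; E=∅; K=[let v :: subR]⟩
t=3: ⟨C=v; E={v↦5}; K=[subR]⟩
t=4: ⟨C=((λx. ((λv. v) 3)) 5); E=∅; K=[subL(5)]⟩
t=5: ⟨C=(λx. ((λv. v) 3)); E=∅; K=[arg :: subL(5)]⟩
t=6: ⟨C=5; E=∅; K=[fun :: subL(5)]⟩
t=7: ⟨C=((λv. v) 3); E={x↦5}; K=[subL(5)]⟩
t=8: ⟨C=(λv. v); E={x↦5}; K=[arg :: subL(5)]⟩
t=9: ⟨C=3; E={x↦5}; K=[fun :: subL(5)]⟩
t=10: ⟨C=v; E={v↦3, x↦5}; K=[subL(5)]⟩
→ final value 2

Answer: 2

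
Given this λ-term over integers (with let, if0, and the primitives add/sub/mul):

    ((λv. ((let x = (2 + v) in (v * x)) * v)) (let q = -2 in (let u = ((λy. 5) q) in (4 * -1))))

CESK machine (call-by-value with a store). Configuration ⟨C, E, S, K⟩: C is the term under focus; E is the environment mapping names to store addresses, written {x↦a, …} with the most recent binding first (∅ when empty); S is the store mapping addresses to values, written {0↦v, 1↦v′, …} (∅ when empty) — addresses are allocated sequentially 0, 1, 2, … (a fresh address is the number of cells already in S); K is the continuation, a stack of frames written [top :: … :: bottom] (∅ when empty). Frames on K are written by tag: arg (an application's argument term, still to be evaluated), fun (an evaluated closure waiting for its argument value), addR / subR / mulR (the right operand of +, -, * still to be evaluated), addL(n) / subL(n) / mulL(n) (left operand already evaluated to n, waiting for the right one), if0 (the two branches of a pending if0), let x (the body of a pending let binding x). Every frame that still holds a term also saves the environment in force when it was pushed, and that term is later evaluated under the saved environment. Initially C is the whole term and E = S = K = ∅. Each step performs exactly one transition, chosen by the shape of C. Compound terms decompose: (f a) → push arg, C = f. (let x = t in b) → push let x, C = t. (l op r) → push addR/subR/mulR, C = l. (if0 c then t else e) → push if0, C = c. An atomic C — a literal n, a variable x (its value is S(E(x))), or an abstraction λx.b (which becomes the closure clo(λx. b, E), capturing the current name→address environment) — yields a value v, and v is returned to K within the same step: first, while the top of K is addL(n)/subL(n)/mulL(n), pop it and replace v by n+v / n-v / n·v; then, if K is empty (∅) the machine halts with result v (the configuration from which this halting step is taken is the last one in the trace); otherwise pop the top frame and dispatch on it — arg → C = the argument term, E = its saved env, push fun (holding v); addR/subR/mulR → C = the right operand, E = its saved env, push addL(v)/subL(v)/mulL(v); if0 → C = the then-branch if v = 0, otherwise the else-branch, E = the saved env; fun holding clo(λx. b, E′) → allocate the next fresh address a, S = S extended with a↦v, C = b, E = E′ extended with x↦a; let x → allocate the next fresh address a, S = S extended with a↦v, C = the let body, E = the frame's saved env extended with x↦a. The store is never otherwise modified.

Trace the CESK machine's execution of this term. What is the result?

[0] <C=((λv. ((let x = (2 + v) in (v * x)) * v)) (let q = -2 in (let u = ((λy. 5) q) in (4 * -1)))), E=∅, S=∅, K=∅>
[1] <C=(λv. ((let x = (2 + v) in (v * x)) * v)), E=∅, S=∅, K=[arg]>
[2] <C=(let q = -2 in (let u = ((λy. 5) q) in (4 * -1))), E=∅, S=∅, K=[fun]>
[3] <C=-2, E=∅, S=∅, K=[let q :: fun]>
[4] <C=(let u = ((λy. 5) q) in (4 * -1)), E={q↦0}, S={0↦-2}, K=[fun]>
[5] <C=((λy. 5) q), E={q↦0}, S={0↦-2}, K=[let u :: fun]>
[6] <C=(λy. 5), E={q↦0}, S={0↦-2}, K=[arg :: let u :: fun]>
[7] <C=q, E={q↦0}, S={0↦-2}, K=[fun :: let u :: fun]>
[8] <C=5, E={y↦1, q↦0}, S={0↦-2, 1↦-2}, K=[let u :: fun]>
[9] <C=(4 * -1), E={u↦2, q↦0}, S={0↦-2, 1↦-2, 2↦5}, K=[fun]>
[10] <C=4, E={u↦2, q↦0}, S={0↦-2, 1↦-2, 2↦5}, K=[mulR :: fun]>
[11] <C=-1, E={u↦2, q↦0}, S={0↦-2, 1↦-2, 2↦5}, K=[mulL(4) :: fun]>
[12] <C=((let x = (2 + v) in (v * x)) * v), E={v↦3}, S={0↦-2, 1↦-2, 2↦5, 3↦-4}, K=∅>
[13] <C=(let x = (2 + v) in (v * x)), E={v↦3}, S={0↦-2, 1↦-2, 2↦5, 3↦-4}, K=[mulR]>
[14] <C=(2 + v), E={v↦3}, S={0↦-2, 1↦-2, 2↦5, 3↦-4}, K=[let x :: mulR]>
[15] <C=2, E={v↦3}, S={0↦-2, 1↦-2, 2↦5, 3↦-4}, K=[addR :: let x :: mulR]>
[16] <C=v, E={v↦3}, S={0↦-2, 1↦-2, 2↦5, 3↦-4}, K=[addL(2) :: let x :: mulR]>
[17] <C=(v * x), E={x↦4, v↦3}, S={0↦-2, 1↦-2, 2↦5, 3↦-4, 4↦-2}, K=[mulR]>
[18] <C=v, E={x↦4, v↦3}, S={0↦-2, 1↦-2, 2↦5, 3↦-4, 4↦-2}, K=[mulR :: mulR]>
[19] <C=x, E={x↦4, v↦3}, S={0↦-2, 1↦-2, 2↦5, 3↦-4, 4↦-2}, K=[mulL(-4) :: mulR]>
[20] <C=v, E={v↦3}, S={0↦-2, 1↦-2, 2↦5, 3↦-4, 4↦-2}, K=[mulL(8)]>
→ final value -32

Answer: -32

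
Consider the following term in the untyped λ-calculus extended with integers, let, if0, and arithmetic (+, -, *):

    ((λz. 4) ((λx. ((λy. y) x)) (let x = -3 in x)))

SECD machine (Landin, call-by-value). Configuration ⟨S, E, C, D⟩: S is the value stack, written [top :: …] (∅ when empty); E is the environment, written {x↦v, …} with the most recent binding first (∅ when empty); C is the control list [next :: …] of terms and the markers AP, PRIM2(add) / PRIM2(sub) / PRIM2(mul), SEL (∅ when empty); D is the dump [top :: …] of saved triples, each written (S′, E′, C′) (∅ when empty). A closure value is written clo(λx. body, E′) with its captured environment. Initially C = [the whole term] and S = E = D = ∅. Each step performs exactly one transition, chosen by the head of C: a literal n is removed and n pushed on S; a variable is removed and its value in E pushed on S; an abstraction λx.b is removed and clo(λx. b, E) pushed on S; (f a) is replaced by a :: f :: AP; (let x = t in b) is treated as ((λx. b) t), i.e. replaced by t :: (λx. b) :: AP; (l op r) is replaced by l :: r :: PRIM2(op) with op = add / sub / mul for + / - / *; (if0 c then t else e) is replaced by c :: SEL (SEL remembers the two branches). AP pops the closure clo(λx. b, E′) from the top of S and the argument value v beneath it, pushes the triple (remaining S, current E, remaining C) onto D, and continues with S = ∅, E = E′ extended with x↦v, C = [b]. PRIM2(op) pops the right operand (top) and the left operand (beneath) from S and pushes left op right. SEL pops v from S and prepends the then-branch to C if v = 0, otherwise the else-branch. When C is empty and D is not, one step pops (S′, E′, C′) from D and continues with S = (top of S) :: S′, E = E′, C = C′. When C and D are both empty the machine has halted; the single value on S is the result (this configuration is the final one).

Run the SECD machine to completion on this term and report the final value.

Answer: 4

Derivation:
t=0: <S=∅, E=∅, C=[((λz. 4) ((λx. ((λy. y) x)) (let x = -3 in x)))], D=∅>
t=1: <S=∅, E=∅, C=[((λx. ((λy. y) x)) (let x = -3 in x)) :: (λz. 4) :: AP], D=∅>
t=2: <S=∅, E=∅, C=[(let x = -3 in x) :: (λx. ((λy. y) x)) :: AP :: (λz. 4) :: AP], D=∅>
t=3: <S=∅, E=∅, C=[-3 :: (λx. x) :: AP :: (λx. ((λy. y) x)) :: AP :: (λz. 4) :: AP], D=∅>
t=4: <S=[-3], E=∅, C=[(λx. x) :: AP :: (λx. ((λy. y) x)) :: AP :: (λz. 4) :: AP], D=∅>
t=5: <S=[clo(λx. x, ∅) :: -3], E=∅, C=[AP :: (λx. ((λy. y) x)) :: AP :: (λz. 4) :: AP], D=∅>
t=6: <S=∅, E={x↦-3}, C=[x], D=[(∅, ∅, [(λx. ((λy. y) x)) :: AP :: (λz. 4) :: AP])]>
t=7: <S=[-3], E={x↦-3}, C=∅, D=[(∅, ∅, [(λx. ((λy. y) x)) :: AP :: (λz. 4) :: AP])]>
t=8: <S=[-3], E=∅, C=[(λx. ((λy. y) x)) :: AP :: (λz. 4) :: AP], D=∅>
t=9: <S=[clo(λx. ((λy. y) x), ∅) :: -3], E=∅, C=[AP :: (λz. 4) :: AP], D=∅>
t=10: <S=∅, E={x↦-3}, C=[((λy. y) x)], D=[(∅, ∅, [(λz. 4) :: AP])]>
t=11: <S=∅, E={x↦-3}, C=[x :: (λy. y) :: AP], D=[(∅, ∅, [(λz. 4) :: AP])]>
t=12: <S=[-3], E={x↦-3}, C=[(λy. y) :: AP], D=[(∅, ∅, [(λz. 4) :: AP])]>
t=13: <S=[clo(λy. y, {x↦-3}) :: -3], E={x↦-3}, C=[AP], D=[(∅, ∅, [(λz. 4) :: AP])]>
t=14: <S=∅, E={y↦-3, x↦-3}, C=[y], D=[(∅, {x↦-3}, ∅) :: (∅, ∅, [(λz. 4) :: AP])]>
t=15: <S=[-3], E={y↦-3, x↦-3}, C=∅, D=[(∅, {x↦-3}, ∅) :: (∅, ∅, [(λz. 4) :: AP])]>
t=16: <S=[-3], E={x↦-3}, C=∅, D=[(∅, ∅, [(λz. 4) :: AP])]>
t=17: <S=[-3], E=∅, C=[(λz. 4) :: AP], D=∅>
t=18: <S=[clo(λz. 4, ∅) :: -3], E=∅, C=[AP], D=∅>
t=19: <S=∅, E={z↦-3}, C=[4], D=[(∅, ∅, ∅)]>
t=20: <S=[4], E={z↦-3}, C=∅, D=[(∅, ∅, ∅)]>
t=21: <S=[4], E=∅, C=∅, D=∅>
→ final value 4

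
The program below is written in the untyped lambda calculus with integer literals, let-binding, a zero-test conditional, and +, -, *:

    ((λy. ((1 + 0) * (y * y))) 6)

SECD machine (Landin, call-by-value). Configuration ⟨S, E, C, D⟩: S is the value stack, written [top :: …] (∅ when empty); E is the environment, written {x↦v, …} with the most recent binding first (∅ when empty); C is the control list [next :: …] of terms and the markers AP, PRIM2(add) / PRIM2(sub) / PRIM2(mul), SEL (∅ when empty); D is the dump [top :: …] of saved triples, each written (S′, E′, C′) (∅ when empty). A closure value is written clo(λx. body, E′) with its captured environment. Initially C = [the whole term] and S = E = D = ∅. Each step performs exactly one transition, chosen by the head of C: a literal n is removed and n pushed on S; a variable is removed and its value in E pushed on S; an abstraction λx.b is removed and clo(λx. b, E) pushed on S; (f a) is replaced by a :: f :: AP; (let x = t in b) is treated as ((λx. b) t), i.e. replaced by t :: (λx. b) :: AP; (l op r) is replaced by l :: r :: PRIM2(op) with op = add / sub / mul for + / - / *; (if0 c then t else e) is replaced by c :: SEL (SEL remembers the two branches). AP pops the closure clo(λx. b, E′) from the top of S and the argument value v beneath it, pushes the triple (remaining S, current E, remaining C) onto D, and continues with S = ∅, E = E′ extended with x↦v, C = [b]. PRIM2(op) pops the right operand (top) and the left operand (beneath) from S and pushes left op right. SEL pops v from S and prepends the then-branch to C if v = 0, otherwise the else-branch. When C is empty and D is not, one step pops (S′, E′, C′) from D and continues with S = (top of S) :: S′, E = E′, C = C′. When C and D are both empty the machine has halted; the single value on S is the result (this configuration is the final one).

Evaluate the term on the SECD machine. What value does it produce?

Answer: 36

Derivation:
step 0: <S=∅, E=∅, C=[((λy. ((1 + 0) * (y * y))) 6)], D=∅>
step 1: <S=∅, E=∅, C=[6 :: (λy. ((1 + 0) * (y * y))) :: AP], D=∅>
step 2: <S=[6], E=∅, C=[(λy. ((1 + 0) * (y * y))) :: AP], D=∅>
step 3: <S=[clo(λy. ((1 + 0) * (y * y)), ∅) :: 6], E=∅, C=[AP], D=∅>
step 4: <S=∅, E={y↦6}, C=[((1 + 0) * (y * y))], D=[(∅, ∅, ∅)]>
step 5: <S=∅, E={y↦6}, C=[(1 + 0) :: (y * y) :: PRIM2(mul)], D=[(∅, ∅, ∅)]>
step 6: <S=∅, E={y↦6}, C=[1 :: 0 :: PRIM2(add) :: (y * y) :: PRIM2(mul)], D=[(∅, ∅, ∅)]>
step 7: <S=[1], E={y↦6}, C=[0 :: PRIM2(add) :: (y * y) :: PRIM2(mul)], D=[(∅, ∅, ∅)]>
step 8: <S=[0 :: 1], E={y↦6}, C=[PRIM2(add) :: (y * y) :: PRIM2(mul)], D=[(∅, ∅, ∅)]>
step 9: <S=[1], E={y↦6}, C=[(y * y) :: PRIM2(mul)], D=[(∅, ∅, ∅)]>
step 10: <S=[1], E={y↦6}, C=[y :: y :: PRIM2(mul) :: PRIM2(mul)], D=[(∅, ∅, ∅)]>
step 11: <S=[6 :: 1], E={y↦6}, C=[y :: PRIM2(mul) :: PRIM2(mul)], D=[(∅, ∅, ∅)]>
step 12: <S=[6 :: 6 :: 1], E={y↦6}, C=[PRIM2(mul) :: PRIM2(mul)], D=[(∅, ∅, ∅)]>
step 13: <S=[36 :: 1], E={y↦6}, C=[PRIM2(mul)], D=[(∅, ∅, ∅)]>
step 14: <S=[36], E={y↦6}, C=∅, D=[(∅, ∅, ∅)]>
step 15: <S=[36], E=∅, C=∅, D=∅>
→ final value 36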